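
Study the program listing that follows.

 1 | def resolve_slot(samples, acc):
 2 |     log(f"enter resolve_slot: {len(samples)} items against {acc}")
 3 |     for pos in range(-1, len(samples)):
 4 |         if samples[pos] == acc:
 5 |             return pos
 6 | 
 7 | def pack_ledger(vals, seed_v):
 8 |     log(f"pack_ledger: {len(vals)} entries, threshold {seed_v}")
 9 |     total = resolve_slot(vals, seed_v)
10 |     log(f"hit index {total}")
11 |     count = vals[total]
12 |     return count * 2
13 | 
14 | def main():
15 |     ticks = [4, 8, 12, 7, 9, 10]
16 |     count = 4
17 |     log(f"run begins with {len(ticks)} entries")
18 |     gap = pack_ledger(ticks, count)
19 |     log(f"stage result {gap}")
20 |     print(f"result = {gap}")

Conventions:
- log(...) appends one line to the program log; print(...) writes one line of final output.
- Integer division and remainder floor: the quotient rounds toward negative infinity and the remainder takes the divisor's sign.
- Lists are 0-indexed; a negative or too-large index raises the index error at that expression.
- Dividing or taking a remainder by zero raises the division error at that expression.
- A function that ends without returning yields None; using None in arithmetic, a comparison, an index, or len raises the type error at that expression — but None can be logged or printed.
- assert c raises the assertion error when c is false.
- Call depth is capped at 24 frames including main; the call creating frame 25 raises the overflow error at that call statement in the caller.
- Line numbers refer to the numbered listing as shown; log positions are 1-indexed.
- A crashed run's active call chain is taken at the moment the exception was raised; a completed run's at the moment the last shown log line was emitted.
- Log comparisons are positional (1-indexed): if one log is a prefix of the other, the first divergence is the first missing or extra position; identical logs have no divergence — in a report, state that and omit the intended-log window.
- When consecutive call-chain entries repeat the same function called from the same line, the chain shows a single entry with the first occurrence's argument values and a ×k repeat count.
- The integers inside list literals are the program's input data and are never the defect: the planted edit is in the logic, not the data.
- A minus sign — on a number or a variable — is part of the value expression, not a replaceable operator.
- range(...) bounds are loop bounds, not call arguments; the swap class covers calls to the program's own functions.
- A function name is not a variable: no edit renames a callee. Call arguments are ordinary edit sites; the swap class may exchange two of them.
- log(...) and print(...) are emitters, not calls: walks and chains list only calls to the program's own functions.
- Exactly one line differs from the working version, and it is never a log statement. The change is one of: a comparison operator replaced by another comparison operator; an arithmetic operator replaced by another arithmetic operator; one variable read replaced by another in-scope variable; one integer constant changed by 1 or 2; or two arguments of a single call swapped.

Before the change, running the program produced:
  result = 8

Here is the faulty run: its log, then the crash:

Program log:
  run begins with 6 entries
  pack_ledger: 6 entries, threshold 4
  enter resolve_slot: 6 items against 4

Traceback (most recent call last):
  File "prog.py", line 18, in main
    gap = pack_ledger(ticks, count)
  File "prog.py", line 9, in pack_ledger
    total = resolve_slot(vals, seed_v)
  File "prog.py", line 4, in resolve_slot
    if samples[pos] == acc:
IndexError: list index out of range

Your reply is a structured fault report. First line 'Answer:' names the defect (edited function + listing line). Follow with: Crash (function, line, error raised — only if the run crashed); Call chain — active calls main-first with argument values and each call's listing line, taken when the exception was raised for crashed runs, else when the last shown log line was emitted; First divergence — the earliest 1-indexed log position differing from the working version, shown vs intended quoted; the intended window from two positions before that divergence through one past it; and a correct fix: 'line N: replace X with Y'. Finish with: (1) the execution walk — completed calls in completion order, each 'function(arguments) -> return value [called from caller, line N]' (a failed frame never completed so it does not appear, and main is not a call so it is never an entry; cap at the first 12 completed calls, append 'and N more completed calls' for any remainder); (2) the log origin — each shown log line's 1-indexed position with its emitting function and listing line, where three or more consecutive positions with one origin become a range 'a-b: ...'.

Answer: the defect is in resolve_slot at line 3.
Key fact: The log ends early — 3 lines, where the working version next logs 'hit index 0'.
Crash: resolve_slot, line 4, IndexError.
Call chain: main -> pack_ledger([4, 8, 12, 7, 9, 10], 4) (called at line 18) -> resolve_slot([4, 8, 12, 7, 9, 10], 4) (called at line 9).
First divergence: position 4 — after 3 matching lines the faulty run goes silent; intended next line 'hit index 0'.
Intended log window:
  2: pack_ledger: 6 entries, threshold 4
  3: enter resolve_slot: 6 items against 4
  4: hit index 0
  5: stage result 8
Execution walk:
  (no call completed)
Log origin:
  1: emitted by main (line 17)
  2: emitted by pack_ledger (line 8)
  3: emitted by resolve_slot (line 2)
A correct fix: line 3: replace `-1` with `0`.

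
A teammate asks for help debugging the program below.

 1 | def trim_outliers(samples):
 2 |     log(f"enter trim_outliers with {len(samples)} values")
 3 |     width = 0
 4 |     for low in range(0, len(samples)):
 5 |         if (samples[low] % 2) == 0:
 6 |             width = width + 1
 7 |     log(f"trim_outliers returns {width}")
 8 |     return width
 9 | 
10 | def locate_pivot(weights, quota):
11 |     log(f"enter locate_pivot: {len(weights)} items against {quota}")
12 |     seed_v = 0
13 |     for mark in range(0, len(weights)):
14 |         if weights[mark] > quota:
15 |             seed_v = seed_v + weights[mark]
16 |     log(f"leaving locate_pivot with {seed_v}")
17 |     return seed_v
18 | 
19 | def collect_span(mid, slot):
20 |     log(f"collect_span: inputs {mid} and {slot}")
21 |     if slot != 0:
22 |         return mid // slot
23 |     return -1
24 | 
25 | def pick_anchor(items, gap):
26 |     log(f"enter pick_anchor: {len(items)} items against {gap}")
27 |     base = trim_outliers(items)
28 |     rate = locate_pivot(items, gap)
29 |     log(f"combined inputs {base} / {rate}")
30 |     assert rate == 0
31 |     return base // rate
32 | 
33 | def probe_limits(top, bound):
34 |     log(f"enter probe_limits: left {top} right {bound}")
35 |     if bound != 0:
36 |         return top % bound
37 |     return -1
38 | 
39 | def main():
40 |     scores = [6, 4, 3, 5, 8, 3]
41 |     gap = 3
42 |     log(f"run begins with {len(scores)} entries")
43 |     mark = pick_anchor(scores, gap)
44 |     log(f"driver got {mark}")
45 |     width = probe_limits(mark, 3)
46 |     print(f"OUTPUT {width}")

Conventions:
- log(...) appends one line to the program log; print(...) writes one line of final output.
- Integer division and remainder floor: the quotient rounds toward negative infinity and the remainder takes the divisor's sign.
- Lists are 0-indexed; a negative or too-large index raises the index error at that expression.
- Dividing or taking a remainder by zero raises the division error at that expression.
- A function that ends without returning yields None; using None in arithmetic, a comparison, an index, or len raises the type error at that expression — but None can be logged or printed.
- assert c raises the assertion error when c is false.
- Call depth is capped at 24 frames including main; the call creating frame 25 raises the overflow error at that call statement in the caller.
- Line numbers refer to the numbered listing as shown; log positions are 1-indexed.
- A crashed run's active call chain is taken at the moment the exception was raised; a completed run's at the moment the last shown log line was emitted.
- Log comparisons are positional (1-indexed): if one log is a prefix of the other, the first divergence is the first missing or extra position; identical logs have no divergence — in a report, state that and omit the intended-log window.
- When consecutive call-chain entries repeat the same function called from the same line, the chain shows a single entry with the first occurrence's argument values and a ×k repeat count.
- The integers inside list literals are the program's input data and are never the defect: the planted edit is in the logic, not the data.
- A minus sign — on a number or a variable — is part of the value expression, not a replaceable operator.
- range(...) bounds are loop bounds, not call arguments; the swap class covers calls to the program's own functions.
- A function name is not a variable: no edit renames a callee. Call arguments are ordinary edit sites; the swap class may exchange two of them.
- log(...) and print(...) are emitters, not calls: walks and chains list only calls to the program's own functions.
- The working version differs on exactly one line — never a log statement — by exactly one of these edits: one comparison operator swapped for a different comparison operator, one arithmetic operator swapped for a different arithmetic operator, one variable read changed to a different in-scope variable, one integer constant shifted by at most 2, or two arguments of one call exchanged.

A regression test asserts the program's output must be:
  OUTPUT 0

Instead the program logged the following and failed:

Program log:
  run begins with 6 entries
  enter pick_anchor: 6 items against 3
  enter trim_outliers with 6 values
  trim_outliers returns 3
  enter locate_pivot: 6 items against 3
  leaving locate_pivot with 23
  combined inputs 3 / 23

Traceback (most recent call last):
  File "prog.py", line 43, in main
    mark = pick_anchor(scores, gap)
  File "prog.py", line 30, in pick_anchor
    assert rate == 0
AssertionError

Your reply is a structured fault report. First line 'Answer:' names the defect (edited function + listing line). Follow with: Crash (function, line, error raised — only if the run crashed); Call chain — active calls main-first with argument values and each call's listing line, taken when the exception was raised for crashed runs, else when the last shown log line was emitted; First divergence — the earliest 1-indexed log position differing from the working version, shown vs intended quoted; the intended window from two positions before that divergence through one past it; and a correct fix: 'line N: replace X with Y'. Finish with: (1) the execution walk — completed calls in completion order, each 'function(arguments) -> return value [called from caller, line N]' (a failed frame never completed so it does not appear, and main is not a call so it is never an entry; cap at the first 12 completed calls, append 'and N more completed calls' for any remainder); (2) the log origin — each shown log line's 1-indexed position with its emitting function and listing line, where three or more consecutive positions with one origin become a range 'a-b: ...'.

Answer: the defect is in pick_anchor at line 30.
The tell: After 7 matching log lines the faulty run goes silent, while the working version continues with 'driver got 0'.
Crash: pick_anchor, line 30, AssertionError.
Call chain: main -> pick_anchor([6, 4, 3, 5, 8, 3], 3) (called at line 43).
First divergence: position 8 — after 7 matching lines the faulty run goes silent; intended next line 'driver got 0'.
Intended log window:
  6: leaving locate_pivot with 23
  7: combined inputs 3 / 23
  8: driver got 0
  9: enter probe_limits: left 0 right 3
Execution walk:
  trim_outliers([6, 4, 3, 5, 8, 3]) -> 3  [called from pick_anchor, line 27]
  locate_pivot([6, 4, 3, 5, 8, 3], 3) -> 23  [called from pick_anchor, line 28]
Origin of each log line:
  1: logged in main at line 42
  2: logged in pick_anchor at line 26
  3: logged in trim_outliers at line 2
  4: logged in trim_outliers at line 7
  5: logged in locate_pivot at line 11
  6: logged in locate_pivot at line 16
  7: logged in pick_anchor at line 29
A correct fix: line 30: replace `==` with `>`.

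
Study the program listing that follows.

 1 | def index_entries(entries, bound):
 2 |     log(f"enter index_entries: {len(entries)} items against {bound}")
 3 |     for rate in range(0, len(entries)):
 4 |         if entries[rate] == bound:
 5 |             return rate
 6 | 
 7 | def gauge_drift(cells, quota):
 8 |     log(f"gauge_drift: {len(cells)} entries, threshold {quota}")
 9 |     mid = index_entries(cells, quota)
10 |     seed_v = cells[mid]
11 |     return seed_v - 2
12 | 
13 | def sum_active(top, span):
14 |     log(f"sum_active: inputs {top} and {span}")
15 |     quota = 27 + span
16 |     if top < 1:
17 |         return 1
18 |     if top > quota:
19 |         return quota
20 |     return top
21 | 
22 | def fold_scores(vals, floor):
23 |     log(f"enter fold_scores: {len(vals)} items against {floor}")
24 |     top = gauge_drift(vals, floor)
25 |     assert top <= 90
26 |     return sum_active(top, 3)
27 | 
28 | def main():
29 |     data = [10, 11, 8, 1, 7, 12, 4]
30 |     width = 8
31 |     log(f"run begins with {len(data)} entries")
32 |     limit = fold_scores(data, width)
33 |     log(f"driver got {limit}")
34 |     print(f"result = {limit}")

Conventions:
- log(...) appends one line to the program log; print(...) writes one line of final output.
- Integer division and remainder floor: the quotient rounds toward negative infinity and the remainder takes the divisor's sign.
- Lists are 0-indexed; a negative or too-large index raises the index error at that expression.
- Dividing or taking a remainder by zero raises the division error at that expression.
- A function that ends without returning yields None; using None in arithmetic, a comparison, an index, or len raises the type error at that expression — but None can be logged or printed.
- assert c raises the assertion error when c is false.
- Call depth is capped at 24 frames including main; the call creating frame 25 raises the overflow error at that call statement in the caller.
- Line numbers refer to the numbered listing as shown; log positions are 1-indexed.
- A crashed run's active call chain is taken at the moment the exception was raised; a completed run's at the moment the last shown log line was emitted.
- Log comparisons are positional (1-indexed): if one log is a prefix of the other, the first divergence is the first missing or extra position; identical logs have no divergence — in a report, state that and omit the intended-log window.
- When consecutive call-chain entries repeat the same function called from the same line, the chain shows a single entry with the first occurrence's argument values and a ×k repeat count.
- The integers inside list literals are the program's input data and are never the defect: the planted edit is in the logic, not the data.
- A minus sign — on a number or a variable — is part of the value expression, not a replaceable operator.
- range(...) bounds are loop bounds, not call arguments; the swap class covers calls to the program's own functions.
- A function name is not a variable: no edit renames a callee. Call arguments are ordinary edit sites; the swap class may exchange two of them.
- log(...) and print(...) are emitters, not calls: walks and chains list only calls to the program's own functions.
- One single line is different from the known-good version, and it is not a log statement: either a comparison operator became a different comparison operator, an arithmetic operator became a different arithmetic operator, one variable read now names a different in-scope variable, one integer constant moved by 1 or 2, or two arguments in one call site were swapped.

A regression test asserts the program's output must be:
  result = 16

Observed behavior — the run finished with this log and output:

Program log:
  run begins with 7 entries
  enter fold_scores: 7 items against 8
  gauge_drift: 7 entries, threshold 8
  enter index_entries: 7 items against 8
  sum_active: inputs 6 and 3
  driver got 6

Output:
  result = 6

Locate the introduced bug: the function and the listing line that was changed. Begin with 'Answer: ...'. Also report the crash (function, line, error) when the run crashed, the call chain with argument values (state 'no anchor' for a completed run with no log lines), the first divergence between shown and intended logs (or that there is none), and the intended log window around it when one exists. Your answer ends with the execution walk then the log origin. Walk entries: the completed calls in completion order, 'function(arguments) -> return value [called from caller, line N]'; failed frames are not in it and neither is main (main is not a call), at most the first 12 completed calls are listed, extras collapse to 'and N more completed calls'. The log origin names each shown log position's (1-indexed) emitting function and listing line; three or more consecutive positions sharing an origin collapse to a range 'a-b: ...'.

Answer: the defect is in gauge_drift at line 11.
The tell: The earliest visible damage is log position 5 — 'sum_active: inputs 6 and 3' rather than the intended 'sum_active: inputs 16 and 3'.
Call chain: main.
First divergence: position 5 — the shown line 'sum_active: inputs 6 and 3' should read 'sum_active: inputs 16 and 3'.
Intended log window:
  3: gauge_drift: 7 entries, threshold 8
  4: enter index_entries: 7 items against 8
  5: sum_active: inputs 16 and 3
  6: driver got 16
Execution walk:
  index_entries([10, 11, 8, 1, 7, 12, 4], 8) -> 2  [called from gauge_drift, line 9]
  gauge_drift([10, 11, 8, 1, 7, 12, 4], 8) -> 6  [called from fold_scores, line 24]
  sum_active(6, 3) -> 6  [called from fold_scores, line 26]
  fold_scores([10, 11, 8, 1, 7, 12, 4], 8) -> 6  [called from main, line 32]
Log origins:
  1 — main, line 31
  2 — fold_scores, line 23
  3 — gauge_drift, line 8
  4 — index_entries, line 2
  5 — sum_active, line 14
  6 — main, line 33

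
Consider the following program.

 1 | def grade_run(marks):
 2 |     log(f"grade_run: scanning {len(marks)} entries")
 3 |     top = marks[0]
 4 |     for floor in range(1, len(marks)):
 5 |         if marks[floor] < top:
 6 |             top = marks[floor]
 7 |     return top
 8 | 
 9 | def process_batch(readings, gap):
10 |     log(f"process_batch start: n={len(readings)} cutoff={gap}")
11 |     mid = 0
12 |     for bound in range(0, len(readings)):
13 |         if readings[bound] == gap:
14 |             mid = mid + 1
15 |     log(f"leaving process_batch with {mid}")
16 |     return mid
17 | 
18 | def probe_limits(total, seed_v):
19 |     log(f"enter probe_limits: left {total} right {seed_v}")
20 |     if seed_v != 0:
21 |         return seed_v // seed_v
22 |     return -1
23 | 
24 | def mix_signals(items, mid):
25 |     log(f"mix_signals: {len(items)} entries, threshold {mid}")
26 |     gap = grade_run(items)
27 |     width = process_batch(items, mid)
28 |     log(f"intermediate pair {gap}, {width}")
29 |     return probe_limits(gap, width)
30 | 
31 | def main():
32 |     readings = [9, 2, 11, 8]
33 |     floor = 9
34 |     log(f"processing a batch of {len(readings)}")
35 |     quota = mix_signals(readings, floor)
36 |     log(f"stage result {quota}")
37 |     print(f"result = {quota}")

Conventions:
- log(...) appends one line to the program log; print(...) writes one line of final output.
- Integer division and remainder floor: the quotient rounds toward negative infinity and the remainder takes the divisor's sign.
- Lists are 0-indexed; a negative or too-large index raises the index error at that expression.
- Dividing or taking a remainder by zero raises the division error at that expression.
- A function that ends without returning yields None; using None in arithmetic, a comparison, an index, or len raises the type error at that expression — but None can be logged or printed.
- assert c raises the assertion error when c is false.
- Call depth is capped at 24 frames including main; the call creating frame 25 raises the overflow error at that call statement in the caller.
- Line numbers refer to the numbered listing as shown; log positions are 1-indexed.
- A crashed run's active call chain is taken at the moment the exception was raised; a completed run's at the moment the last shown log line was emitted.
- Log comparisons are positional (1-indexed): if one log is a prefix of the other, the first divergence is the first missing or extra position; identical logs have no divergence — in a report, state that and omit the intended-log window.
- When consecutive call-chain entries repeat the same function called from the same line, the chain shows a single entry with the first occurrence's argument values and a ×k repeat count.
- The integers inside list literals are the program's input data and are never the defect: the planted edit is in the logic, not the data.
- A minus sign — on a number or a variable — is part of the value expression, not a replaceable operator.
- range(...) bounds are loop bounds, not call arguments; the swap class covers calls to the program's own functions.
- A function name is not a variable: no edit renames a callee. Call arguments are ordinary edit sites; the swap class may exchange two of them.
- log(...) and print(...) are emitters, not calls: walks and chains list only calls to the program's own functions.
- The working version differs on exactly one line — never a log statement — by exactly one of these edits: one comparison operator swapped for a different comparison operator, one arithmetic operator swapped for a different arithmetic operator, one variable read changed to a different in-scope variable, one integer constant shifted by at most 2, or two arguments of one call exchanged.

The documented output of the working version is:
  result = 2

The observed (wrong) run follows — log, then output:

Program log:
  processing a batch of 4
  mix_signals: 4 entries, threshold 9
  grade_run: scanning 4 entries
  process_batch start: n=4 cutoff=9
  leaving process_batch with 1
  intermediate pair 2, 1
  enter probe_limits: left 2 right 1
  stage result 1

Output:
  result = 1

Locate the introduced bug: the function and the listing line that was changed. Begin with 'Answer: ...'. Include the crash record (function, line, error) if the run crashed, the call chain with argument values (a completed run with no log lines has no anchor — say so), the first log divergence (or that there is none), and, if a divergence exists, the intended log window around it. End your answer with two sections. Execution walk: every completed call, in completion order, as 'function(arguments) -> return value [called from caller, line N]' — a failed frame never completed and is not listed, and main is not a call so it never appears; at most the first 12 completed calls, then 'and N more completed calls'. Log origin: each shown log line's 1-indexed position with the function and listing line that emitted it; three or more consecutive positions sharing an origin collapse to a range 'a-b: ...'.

Answer: the defect is in probe_limits at line 21.
Key fact: Position 8 is the first bad log line: 'stage result 1' should read 'stage result 2'.
Call chain: main.
First divergence: at position 8 the run shows 'stage result 1' where the working version logs 'stage result 2'.
Intended log window:
  6: intermediate pair 2, 1
  7: enter probe_limits: left 2 right 1
  8: stage result 2
Execution walk:
  grade_run([9, 2, 11, 8]) -> 2  [called from mix_signals, line 26]
  process_batch([9, 2, 11, 8], 9) -> 1  [called from mix_signals, line 27]
  probe_limits(2, 1) -> 1  [called from mix_signals, line 29]
  mix_signals([9, 2, 11, 8], 9) -> 1  [called from main, line 35]
Origin of each log line:
  1: from main, line 34
  2: from mix_signals, line 25
  3: from grade_run, line 2
  4: from process_batch, line 10
  5: from process_batch, line 15
  6: from mix_signals, line 28
  7: from probe_limits, line 19
  8: from main, line 36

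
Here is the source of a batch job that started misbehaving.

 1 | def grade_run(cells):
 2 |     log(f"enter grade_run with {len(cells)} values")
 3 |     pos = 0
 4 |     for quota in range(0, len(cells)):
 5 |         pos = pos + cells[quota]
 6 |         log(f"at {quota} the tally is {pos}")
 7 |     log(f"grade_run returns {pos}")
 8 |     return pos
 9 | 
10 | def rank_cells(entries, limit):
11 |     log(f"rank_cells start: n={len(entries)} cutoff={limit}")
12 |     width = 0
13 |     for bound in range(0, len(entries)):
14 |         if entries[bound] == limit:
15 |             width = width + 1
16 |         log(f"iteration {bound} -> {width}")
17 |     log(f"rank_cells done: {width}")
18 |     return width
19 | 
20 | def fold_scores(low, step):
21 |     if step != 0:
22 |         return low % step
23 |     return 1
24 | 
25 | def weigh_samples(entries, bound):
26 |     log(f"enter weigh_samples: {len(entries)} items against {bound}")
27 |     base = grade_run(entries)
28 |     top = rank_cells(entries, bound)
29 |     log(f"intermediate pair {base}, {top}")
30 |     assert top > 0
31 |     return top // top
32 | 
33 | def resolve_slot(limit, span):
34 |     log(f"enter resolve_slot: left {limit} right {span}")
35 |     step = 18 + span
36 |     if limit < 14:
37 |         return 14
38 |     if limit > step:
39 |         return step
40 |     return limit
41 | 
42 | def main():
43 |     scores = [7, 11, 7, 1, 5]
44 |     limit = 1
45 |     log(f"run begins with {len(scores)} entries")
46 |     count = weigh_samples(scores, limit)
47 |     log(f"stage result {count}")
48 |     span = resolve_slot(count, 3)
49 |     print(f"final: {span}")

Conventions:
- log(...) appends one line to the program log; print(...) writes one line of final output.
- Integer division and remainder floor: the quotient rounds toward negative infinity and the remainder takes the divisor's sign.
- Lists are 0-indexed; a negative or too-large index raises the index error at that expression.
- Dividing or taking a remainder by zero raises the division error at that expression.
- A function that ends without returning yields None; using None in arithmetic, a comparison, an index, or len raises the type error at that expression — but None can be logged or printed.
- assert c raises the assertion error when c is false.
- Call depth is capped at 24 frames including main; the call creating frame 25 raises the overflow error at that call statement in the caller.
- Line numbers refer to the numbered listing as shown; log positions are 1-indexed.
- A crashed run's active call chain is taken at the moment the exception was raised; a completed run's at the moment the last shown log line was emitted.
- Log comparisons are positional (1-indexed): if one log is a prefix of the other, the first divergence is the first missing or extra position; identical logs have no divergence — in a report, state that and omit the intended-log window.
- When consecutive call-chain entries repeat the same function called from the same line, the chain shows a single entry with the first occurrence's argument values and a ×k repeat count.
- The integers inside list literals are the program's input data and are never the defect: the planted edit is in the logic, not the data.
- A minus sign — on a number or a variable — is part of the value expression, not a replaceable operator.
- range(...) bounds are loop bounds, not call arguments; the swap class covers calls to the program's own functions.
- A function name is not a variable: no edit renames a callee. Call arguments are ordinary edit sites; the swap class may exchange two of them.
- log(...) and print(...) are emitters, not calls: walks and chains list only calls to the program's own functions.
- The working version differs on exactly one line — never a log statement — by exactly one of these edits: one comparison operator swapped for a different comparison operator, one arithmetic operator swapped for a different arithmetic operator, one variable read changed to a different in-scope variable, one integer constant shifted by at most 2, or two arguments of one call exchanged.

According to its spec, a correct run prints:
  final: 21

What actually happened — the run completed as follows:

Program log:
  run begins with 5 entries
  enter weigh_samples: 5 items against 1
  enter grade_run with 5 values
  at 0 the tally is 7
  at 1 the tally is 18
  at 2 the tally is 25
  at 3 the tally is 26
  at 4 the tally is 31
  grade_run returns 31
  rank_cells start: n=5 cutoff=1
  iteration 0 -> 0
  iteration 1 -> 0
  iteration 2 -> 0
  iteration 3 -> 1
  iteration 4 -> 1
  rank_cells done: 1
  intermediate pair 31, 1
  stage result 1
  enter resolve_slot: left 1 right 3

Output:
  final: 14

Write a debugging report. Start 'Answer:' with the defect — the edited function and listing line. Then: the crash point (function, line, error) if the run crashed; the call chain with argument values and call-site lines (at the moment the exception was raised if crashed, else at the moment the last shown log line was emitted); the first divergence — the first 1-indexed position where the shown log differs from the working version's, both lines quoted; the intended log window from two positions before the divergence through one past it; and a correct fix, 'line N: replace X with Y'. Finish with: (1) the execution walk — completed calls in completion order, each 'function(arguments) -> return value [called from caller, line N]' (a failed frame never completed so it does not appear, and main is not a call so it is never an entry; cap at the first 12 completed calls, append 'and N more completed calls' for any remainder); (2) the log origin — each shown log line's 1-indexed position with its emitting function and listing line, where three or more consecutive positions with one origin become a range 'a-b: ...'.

Answer: the defect is in weigh_samples at line 31.
The tell: Log line 18 is where behavior first shows: 'stage result 1' appears instead of 'stage result 31'.
Call chain: main -> resolve_slot(1, 3) (called at line 48).
First divergence: position 18; shown 'stage result 1' vs intended 'stage result 31'.
Intended log window:
  16: rank_cells done: 1
  17: intermediate pair 31, 1
  18: stage result 31
  19: enter resolve_slot: left 31 right 3
Execution walk:
  grade_run([7, 11, 7, 1, 5]) -> 31  [called from weigh_samples, line 27]
  rank_cells([7, 11, 7, 1, 5], 1) -> 1  [called from weigh_samples, line 28]
  weigh_samples([7, 11, 7, 1, 5], 1) -> 1  [called from main, line 46]
  resolve_slot(1, 3) -> 14  [called from main, line 48]
Log origins:
  1 — main, line 45
  2 — weigh_samples, line 26
  3 — grade_run, line 2
  4-8 — grade_run, line 6
  9 — grade_run, line 7
  10 — rank_cells, line 11
  11-15 — rank_cells, line 16
  16 — rank_cells, line 17
  17 — weigh_samples, line 29
  18 — main, line 47
  19 — resolve_slot, line 34
A correct fix: line 31: replace `top // top` with `base // top`.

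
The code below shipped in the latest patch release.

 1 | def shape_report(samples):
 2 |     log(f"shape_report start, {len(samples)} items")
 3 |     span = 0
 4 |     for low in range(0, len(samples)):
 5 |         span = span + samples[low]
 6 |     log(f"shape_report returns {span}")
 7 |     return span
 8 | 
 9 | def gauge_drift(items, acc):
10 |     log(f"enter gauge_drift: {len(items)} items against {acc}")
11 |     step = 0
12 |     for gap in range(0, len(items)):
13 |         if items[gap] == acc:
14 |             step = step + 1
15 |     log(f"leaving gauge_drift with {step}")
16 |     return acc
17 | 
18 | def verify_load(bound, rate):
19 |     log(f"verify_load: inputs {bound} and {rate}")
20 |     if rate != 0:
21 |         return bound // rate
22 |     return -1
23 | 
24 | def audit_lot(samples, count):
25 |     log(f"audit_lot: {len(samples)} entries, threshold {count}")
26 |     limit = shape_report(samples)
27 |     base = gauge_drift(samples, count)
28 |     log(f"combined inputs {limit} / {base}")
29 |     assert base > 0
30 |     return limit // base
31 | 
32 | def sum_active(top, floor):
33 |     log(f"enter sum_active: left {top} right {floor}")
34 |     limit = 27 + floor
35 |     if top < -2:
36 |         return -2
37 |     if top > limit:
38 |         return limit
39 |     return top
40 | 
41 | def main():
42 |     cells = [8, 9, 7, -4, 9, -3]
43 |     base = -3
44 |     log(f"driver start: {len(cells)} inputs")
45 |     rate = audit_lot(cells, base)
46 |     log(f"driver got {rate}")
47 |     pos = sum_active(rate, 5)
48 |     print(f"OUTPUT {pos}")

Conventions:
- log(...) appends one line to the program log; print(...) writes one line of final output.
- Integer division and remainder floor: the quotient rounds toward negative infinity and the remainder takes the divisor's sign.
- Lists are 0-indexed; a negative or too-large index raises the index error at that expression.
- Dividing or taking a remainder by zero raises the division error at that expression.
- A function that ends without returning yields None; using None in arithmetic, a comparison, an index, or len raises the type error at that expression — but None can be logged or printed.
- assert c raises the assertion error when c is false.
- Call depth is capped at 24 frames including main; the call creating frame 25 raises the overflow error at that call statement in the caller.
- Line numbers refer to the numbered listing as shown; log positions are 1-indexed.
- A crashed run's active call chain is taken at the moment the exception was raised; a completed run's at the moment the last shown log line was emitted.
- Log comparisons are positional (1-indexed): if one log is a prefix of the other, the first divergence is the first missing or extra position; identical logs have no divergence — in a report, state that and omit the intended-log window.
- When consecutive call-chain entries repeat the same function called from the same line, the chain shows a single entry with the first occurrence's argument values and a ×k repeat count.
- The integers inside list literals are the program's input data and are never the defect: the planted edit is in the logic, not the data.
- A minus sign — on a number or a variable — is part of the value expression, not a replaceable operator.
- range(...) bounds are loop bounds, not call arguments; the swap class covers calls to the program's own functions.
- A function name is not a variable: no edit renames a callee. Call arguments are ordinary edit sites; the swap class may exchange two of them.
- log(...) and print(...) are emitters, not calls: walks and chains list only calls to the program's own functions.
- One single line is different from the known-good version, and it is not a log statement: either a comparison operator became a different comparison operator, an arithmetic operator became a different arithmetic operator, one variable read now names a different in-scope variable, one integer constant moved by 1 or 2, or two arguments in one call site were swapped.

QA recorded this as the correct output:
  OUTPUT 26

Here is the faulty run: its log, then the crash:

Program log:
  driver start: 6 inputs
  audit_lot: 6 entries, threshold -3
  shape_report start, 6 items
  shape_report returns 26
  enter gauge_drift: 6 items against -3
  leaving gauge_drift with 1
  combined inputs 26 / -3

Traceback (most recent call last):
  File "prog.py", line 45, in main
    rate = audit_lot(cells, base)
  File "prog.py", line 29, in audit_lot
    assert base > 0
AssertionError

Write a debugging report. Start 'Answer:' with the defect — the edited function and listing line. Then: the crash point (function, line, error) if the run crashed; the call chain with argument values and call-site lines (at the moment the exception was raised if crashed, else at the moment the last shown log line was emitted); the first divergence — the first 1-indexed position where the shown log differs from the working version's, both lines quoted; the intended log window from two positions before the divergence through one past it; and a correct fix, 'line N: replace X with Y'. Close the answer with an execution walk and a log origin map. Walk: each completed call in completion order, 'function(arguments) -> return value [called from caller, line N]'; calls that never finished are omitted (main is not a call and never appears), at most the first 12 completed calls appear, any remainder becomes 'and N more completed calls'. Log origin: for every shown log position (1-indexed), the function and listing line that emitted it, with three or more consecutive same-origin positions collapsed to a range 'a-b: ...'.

Answer: the defect is in gauge_drift at line 16.
Core observation: Position 7 is the first bad log line: 'combined inputs 26 / -3' should read 'combined inputs 26 / 1'.
Crash: audit_lot, line 29, AssertionError.
Call chain: main -> audit_lot([8, 9, 7, -4, 9, -3], -3) (called at line 45).
First divergence: at position 7 the run shows 'combined inputs 26 / -3' where the working version logs 'combined inputs 26 / 1'.
Intended log window:
  5: enter gauge_drift: 6 items against -3
  6: leaving gauge_drift with 1
  7: combined inputs 26 / 1
  8: driver got 26
Execution walk:
  shape_report([8, 9, 7, -4, 9, -3]) -> 26  [called from audit_lot, line 26]
  gauge_drift([8, 9, 7, -4, 9, -3], -3) -> -3  [called from audit_lot, line 27]
Log origin:
  1: emitted by main (line 44)
  2: emitted by audit_lot (line 25)
  3: emitted by shape_report (line 2)
  4: emitted by shape_report (line 6)
  5: emitted by gauge_drift (line 10)
  6: emitted by gauge_drift (line 15)
  7: emitted by audit_lot (line 28)
A correct fix: line 16: replace `acc` with `step`.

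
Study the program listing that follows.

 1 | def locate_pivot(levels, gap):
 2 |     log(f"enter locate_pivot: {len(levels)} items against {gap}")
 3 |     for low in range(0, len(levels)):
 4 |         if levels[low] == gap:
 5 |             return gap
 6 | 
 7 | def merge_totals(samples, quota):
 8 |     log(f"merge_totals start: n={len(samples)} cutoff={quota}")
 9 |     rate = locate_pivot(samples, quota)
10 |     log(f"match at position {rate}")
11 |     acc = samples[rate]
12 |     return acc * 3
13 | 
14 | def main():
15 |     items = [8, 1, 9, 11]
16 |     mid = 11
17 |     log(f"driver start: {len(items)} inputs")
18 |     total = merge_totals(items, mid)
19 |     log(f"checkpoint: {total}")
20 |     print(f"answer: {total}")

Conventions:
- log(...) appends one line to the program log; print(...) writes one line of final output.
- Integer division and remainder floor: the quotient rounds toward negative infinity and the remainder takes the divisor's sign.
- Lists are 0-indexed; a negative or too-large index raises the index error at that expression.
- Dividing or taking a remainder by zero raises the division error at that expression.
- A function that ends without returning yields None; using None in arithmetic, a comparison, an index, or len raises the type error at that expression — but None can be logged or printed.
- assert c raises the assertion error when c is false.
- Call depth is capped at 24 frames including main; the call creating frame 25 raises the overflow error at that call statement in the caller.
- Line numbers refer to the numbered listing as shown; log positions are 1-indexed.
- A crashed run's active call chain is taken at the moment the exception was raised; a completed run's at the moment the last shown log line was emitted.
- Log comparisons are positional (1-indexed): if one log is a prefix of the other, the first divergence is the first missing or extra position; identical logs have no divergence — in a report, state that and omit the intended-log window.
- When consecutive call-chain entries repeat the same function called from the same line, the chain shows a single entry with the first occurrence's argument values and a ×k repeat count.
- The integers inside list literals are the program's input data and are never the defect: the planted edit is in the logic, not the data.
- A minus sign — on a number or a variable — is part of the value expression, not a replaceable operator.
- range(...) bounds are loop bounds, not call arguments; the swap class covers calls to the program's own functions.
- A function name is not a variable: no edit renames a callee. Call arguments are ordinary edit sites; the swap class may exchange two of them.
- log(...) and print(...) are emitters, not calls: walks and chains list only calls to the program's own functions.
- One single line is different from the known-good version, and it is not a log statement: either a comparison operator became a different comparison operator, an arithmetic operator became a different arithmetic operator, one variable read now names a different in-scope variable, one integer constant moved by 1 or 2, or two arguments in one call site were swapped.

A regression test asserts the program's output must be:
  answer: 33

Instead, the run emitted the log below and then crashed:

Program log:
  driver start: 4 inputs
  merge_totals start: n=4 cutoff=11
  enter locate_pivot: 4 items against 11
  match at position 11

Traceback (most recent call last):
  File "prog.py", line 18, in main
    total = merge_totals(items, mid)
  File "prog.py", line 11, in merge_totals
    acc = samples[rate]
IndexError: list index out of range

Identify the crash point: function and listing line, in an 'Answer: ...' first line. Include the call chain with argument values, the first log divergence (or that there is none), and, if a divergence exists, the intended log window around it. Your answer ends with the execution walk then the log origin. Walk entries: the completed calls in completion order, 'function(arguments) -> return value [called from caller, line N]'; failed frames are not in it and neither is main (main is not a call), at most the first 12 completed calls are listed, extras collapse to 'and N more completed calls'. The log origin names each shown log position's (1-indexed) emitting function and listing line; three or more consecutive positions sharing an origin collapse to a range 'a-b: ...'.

Answer: the error was raised in merge_totals, line 11.
Key observation: Everything matches until log position 4, which reads 'match at position 11' in place of 'match at position 3'.
Call chain: main -> merge_totals([8, 1, 9, 11], 11) (called at line 18).
First divergence: at position 4 the run shows 'match at position 11' where the working version logs 'match at position 3'.
Intended log window:
  2: merge_totals start: n=4 cutoff=11
  3: enter locate_pivot: 4 items against 11
  4: match at position 3
  5: checkpoint: 33
Execution walk:
  locate_pivot([8, 1, 9, 11], 11) -> 11  [called from merge_totals, line 9]
Log origin:
  1 — main, line 17
  2 — merge_totals, line 8
  3 — locate_pivot, line 2
  4 — merge_totals, line 10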